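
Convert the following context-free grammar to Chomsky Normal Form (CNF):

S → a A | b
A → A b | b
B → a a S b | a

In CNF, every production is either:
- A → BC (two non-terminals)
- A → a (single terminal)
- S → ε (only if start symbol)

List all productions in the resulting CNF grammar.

TA → a; S → b; TB → b; A → b; B → a; S → TA A; A → A TB; B → TA X0; X0 → TA X1; X1 → S TB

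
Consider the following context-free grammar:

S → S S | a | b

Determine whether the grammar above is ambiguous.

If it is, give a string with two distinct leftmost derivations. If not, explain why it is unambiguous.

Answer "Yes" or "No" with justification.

Yes - the string 'b b b b b a' has two distinct leftmost derivations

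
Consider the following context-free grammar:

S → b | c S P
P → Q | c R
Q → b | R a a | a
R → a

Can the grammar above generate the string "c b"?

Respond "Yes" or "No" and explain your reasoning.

No - no valid derivation exists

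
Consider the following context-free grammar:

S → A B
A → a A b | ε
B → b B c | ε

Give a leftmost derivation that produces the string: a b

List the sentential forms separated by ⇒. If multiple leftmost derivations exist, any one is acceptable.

S ⇒ A B ⇒ a A b B ⇒ a b B ⇒ a b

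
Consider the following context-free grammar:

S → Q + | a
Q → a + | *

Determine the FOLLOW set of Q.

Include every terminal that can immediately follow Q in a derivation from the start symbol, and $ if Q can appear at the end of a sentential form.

We compute FOLLOW(Q) using the standard algorithm.
FOLLOW(S) starts with {$}.
FIRST(Q) = {*, a}
FIRST(S) = {*, a}
FOLLOW(Q) = {+}
FOLLOW(S) = {$}
Therefore, FOLLOW(Q) = {+}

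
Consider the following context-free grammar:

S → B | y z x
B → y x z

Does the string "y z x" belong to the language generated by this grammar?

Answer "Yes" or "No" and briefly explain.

Yes - a valid derivation exists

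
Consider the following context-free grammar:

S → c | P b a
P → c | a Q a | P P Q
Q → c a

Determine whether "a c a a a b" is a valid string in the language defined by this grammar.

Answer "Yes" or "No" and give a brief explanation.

No - no valid derivation exists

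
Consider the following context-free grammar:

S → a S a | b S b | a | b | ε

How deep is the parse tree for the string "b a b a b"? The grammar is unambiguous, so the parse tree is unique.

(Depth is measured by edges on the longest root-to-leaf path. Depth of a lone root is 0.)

3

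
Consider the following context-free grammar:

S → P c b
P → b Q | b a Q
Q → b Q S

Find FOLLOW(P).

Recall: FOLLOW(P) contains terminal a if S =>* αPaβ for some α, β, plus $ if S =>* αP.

We compute FOLLOW(P) using the standard algorithm.
FOLLOW(S) starts with {$}.
FIRST(P) = {b}
FIRST(Q) = {b}
FIRST(S) = {b}
FOLLOW(P) = {c}
FOLLOW(Q) = {b, c}
FOLLOW(S) = {$, b, c}
Therefore, FOLLOW(P) = {c}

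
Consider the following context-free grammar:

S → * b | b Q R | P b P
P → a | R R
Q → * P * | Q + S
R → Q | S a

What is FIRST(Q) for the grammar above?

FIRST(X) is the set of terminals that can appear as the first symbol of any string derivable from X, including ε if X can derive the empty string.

We compute FIRST(Q) using the standard algorithm.
FIRST(P) = {*, a, b}
FIRST(Q) = {*}
FIRST(R) = {*, a, b}
FIRST(S) = {*, a, b}
Therefore, FIRST(Q) = {*}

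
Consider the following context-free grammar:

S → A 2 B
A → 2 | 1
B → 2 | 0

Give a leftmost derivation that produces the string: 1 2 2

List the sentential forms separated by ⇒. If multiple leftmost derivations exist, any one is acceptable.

S ⇒ A 2 B ⇒ 1 2 B ⇒ 1 2 2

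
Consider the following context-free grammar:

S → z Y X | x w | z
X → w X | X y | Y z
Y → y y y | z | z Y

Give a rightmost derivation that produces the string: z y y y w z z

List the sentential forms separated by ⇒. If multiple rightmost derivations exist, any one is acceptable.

S ⇒ z Y X ⇒ z Y w X ⇒ z Y w Y z ⇒ z Y w z z ⇒ z y y y w z z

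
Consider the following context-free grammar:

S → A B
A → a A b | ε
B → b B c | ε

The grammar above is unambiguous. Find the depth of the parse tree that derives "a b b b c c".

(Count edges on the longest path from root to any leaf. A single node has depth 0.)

4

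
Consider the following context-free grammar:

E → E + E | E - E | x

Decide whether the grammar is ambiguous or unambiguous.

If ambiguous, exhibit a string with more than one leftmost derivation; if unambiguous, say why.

Ambiguous - the string 'x - x + x' has two distinct leftmost derivations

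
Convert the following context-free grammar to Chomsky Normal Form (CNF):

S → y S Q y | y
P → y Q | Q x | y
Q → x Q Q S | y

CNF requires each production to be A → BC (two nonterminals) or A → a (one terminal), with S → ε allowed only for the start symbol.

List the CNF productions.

TY → y; S → y; TX → x; P → y; Q → y; S → TY X0; X0 → S X1; X1 → Q TY; P → TY Q; P → Q TX; Q → TX X2; X2 → Q X3; X3 → Q S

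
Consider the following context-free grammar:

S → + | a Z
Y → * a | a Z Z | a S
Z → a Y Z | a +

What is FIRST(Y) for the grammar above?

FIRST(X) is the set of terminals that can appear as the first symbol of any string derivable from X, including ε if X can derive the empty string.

We compute FIRST(Y) using the standard algorithm.
FIRST(S) = {+, a}
FIRST(Y) = {*, a}
FIRST(Z) = {a}
Therefore, FIRST(Y) = {*, a}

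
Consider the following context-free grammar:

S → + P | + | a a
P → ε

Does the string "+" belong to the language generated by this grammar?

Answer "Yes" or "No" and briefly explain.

Yes - a valid derivation exists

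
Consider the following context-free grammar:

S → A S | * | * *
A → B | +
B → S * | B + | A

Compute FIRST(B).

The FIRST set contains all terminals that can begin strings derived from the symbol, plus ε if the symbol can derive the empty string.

We compute FIRST(B) using the standard algorithm.
FIRST(A) = {*, +}
FIRST(B) = {*, +}
FIRST(S) = {*, +}
Therefore, FIRST(B) = {*, +}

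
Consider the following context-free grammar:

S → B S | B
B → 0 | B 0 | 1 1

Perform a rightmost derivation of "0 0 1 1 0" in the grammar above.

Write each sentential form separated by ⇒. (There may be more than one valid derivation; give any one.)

S ⇒ B S ⇒ B B ⇒ B B 0 ⇒ B 1 1 0 ⇒ B 0 1 1 0 ⇒ 0 0 1 1 0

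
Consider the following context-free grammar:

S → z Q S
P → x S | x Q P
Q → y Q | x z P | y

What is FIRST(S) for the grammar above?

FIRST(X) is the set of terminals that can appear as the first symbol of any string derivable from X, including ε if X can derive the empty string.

We compute FIRST(S) using the standard algorithm.
FIRST(P) = {x}
FIRST(Q) = {x, y}
FIRST(S) = {z}
Therefore, FIRST(S) = {z}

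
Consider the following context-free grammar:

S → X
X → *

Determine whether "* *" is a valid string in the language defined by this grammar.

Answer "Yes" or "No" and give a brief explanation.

No - no valid derivation exists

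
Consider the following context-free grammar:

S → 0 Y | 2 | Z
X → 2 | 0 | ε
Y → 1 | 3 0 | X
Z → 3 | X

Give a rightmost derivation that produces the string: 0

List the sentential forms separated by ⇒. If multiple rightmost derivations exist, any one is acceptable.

S ⇒ 0 Y ⇒ 0 X ⇒ 0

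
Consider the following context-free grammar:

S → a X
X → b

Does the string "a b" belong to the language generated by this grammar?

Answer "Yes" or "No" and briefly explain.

Yes - a valid derivation exists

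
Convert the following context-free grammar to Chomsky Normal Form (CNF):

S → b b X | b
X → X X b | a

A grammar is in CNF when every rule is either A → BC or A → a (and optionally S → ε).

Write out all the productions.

TB → b; S → b; X → a; S → TB X0; X0 → TB X; X → X X1; X1 → X TB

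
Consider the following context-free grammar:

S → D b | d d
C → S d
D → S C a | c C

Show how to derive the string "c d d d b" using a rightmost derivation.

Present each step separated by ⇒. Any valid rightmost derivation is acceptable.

S ⇒ D b ⇒ c C b ⇒ c S d b ⇒ c d d d b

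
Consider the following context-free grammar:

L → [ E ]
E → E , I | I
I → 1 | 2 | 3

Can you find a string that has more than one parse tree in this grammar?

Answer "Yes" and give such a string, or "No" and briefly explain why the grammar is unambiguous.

No - the grammar is unambiguous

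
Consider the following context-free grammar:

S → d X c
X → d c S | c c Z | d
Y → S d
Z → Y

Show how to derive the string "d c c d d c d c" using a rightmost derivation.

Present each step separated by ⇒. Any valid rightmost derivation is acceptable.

S ⇒ d X c ⇒ d c c Z c ⇒ d c c Y c ⇒ d c c S d c ⇒ d c c d X c d c ⇒ d c c d d c d c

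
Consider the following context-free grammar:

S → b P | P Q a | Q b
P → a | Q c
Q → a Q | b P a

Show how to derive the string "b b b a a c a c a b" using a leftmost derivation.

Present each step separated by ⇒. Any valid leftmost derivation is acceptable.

S ⇒ Q b ⇒ b P a b ⇒ b Q c a b ⇒ b b P a c a b ⇒ b b Q c a c a b ⇒ b b b P a c a c a b ⇒ b b b a a c a c a b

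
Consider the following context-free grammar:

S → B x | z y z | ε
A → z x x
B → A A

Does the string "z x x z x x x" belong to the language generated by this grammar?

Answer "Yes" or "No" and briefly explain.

Yes - a valid derivation exists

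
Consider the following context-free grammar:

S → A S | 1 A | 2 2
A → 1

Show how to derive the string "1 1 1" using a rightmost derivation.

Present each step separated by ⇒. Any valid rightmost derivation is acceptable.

S ⇒ A S ⇒ A 1 A ⇒ A 1 1 ⇒ 1 1 1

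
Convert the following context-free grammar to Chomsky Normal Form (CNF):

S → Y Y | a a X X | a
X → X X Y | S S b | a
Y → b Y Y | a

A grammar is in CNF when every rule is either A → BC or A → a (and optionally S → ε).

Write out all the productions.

TA → a; S → a; TB → b; X → a; Y → a; S → Y Y; S → TA X0; X0 → TA X1; X1 → X X; X → X X2; X2 → X Y; X → S X3; X3 → S TB; Y → TB X4; X4 → Y Y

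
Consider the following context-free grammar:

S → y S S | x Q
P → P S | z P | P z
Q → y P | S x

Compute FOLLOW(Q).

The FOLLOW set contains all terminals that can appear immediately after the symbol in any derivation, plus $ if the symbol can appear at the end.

We compute FOLLOW(Q) using the standard algorithm.
FOLLOW(S) starts with {$}.
FIRST(P) = {z}
FIRST(Q) = {x, y}
FIRST(S) = {x, y}
FOLLOW(P) = {$, x, y, z}
FOLLOW(Q) = {$, x, y, z}
FOLLOW(S) = {$, x, y, z}
Therefore, FOLLOW(Q) = {$, x, y, z}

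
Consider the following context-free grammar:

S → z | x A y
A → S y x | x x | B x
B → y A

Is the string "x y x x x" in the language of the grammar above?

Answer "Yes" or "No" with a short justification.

No - no valid derivation exists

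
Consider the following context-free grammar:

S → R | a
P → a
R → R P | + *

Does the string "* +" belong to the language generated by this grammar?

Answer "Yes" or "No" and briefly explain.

No - no valid derivation exists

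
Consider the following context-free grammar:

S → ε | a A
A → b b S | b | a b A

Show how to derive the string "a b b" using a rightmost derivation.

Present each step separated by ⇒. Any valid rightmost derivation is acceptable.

S ⇒ a A ⇒ a b b S ⇒ a b b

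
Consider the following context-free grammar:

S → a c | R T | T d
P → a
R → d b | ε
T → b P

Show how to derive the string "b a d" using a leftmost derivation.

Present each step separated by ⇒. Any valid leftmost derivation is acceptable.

S ⇒ T d ⇒ b P d ⇒ b a d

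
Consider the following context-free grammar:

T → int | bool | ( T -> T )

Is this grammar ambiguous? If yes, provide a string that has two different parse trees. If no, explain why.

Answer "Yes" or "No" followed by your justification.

No - the grammar is unambiguous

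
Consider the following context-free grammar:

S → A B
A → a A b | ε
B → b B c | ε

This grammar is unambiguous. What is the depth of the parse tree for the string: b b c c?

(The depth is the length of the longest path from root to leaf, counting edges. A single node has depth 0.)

4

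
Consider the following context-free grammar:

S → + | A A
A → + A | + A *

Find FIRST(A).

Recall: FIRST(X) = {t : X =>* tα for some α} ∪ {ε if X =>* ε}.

We compute FIRST(A) using the standard algorithm.
FIRST(A) = {+}
FIRST(S) = {+}
Therefore, FIRST(A) = {+}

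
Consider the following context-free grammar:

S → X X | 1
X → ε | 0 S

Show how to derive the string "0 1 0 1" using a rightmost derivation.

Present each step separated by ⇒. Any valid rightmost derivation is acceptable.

S ⇒ X X ⇒ X 0 S ⇒ X 0 1 ⇒ 0 S 0 1 ⇒ 0 1 0 1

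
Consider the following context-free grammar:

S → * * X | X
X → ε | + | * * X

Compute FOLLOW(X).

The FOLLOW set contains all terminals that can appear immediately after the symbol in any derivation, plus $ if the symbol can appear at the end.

We compute FOLLOW(X) using the standard algorithm.
FOLLOW(S) starts with {$}.
FIRST(S) = {*, +, ε}
FIRST(X) = {*, +, ε}
FOLLOW(S) = {$}
FOLLOW(X) = {$}
Therefore, FOLLOW(X) = {$}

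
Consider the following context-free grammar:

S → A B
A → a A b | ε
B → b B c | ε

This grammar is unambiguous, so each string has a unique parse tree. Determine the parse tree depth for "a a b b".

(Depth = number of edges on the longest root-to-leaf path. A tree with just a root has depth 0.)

4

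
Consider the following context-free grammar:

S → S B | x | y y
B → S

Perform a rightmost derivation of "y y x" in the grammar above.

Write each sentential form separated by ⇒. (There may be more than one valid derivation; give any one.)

S ⇒ S B ⇒ S S ⇒ S x ⇒ y y x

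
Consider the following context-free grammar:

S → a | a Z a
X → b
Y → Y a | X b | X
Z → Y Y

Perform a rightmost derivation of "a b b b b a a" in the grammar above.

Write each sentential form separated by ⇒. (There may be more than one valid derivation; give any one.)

S ⇒ a Z a ⇒ a Y Y a ⇒ a Y Y a a ⇒ a Y X b a a ⇒ a Y b b a a ⇒ a X b b b a a ⇒ a b b b b a a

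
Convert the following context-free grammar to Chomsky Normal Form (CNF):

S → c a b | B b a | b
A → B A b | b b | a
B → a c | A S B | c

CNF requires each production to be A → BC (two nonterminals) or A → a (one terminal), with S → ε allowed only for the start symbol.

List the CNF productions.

TC → c; TA → a; TB → b; S → b; A → a; B → c; S → TC X0; X0 → TA TB; S → B X1; X1 → TB TA; A → B X2; X2 → A TB; A → TB TB; B → TA TC; B → A X3; X3 → S B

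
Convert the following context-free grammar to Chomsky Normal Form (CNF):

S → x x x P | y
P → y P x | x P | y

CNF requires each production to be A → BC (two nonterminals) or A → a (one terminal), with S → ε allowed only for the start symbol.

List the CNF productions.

TX → x; S → y; TY → y; P → y; S → TX X0; X0 → TX X1; X1 → TX P; P → TY X2; X2 → P TX; P → TX P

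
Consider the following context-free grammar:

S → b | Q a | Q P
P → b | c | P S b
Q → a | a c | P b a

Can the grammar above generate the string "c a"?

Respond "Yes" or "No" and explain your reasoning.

No - no valid derivation exists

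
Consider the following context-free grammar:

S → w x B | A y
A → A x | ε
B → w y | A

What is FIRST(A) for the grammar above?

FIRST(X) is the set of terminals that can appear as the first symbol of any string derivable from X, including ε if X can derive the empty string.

We compute FIRST(A) using the standard algorithm.
FIRST(A) = {x, ε}
FIRST(B) = {w, x, ε}
FIRST(S) = {w, x, y}
Therefore, FIRST(A) = {x, ε}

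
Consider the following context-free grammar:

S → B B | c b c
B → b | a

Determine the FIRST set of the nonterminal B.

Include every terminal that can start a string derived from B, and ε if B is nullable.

We compute FIRST(B) using the standard algorithm.
FIRST(B) = {a, b}
FIRST(S) = {a, b, c}
Therefore, FIRST(B) = {a, b}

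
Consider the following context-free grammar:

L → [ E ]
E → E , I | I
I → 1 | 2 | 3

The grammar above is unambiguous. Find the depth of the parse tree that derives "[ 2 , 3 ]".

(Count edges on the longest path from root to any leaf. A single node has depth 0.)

4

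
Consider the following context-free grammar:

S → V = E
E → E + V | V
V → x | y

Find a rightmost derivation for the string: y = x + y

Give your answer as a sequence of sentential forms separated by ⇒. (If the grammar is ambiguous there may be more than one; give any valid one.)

S ⇒ V = E ⇒ V = E + V ⇒ V = E + y ⇒ V = V + y ⇒ V = x + y ⇒ y = x + y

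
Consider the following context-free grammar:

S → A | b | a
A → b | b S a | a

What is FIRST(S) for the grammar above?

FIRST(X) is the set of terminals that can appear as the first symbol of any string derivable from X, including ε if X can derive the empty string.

We compute FIRST(S) using the standard algorithm.
FIRST(A) = {a, b}
FIRST(S) = {a, b}
Therefore, FIRST(S) = {a, b}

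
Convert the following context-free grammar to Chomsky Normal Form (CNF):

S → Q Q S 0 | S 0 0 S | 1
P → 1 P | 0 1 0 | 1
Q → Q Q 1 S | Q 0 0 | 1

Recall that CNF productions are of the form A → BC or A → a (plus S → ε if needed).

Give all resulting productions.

T0 → 0; S → 1; T1 → 1; P → 1; Q → 1; S → Q X0; X0 → Q X1; X1 → S T0; S → S X2; X2 → T0 X3; X3 → T0 S; P → T1 P; P → T0 X4; X4 → T1 T0; Q → Q X5; X5 → Q X6; X6 → T1 S; Q → Q X7; X7 → T0 T0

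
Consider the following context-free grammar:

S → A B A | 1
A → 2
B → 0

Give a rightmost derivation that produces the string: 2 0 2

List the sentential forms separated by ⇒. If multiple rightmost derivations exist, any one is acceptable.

S ⇒ A B A ⇒ A B 2 ⇒ A 0 2 ⇒ 2 0 2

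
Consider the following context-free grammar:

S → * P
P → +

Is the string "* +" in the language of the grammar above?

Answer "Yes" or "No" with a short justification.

Yes - a valid derivation exists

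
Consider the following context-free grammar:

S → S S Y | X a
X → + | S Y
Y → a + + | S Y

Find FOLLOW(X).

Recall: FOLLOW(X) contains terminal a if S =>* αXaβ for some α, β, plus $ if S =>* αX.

We compute FOLLOW(X) using the standard algorithm.
FOLLOW(S) starts with {$}.
FIRST(S) = {+}
FIRST(X) = {+}
FIRST(Y) = {+, a}
FOLLOW(S) = {$, +, a}
FOLLOW(X) = {a}
FOLLOW(Y) = {$, +, a}
Therefore, FOLLOW(X) = {a}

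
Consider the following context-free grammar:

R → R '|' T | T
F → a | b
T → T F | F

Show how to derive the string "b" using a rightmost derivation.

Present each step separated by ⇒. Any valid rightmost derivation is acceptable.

R ⇒ T ⇒ F ⇒ b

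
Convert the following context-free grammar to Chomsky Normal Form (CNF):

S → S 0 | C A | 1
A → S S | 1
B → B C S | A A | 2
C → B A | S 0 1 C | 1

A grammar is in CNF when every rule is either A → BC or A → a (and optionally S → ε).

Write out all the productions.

T0 → 0; S → 1; A → 1; B → 2; T1 → 1; C → 1; S → S T0; S → C A; A → S S; B → B X0; X0 → C S; B → A A; C → B A; C → S X1; X1 → T0 X2; X2 → T1 C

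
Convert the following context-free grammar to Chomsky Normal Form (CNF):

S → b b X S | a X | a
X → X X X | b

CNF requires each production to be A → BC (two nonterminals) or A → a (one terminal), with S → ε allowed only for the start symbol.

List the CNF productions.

TB → b; TA → a; S → a; X → b; S → TB X0; X0 → TB X1; X1 → X S; S → TA X; X → X X2; X2 → X X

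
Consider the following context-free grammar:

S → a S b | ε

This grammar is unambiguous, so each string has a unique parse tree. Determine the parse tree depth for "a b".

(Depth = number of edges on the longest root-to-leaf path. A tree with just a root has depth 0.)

2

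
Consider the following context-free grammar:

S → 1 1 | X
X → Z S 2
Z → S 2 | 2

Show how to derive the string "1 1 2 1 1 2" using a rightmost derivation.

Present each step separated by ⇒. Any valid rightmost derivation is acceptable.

S ⇒ X ⇒ Z S 2 ⇒ Z 1 1 2 ⇒ S 2 1 1 2 ⇒ 1 1 2 1 1 2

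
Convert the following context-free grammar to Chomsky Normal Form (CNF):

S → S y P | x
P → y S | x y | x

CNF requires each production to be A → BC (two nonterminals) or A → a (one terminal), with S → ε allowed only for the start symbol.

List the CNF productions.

TY → y; S → x; TX → x; P → x; S → S X0; X0 → TY P; P → TY S; P → TX TY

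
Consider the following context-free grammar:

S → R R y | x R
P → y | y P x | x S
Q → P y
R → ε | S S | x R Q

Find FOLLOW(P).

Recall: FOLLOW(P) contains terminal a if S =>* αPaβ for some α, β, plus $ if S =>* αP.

We compute FOLLOW(P) using the standard algorithm.
FOLLOW(S) starts with {$}.
FIRST(P) = {x, y}
FIRST(Q) = {x, y}
FIRST(R) = {x, y, ε}
FIRST(S) = {x, y}
FOLLOW(P) = {x, y}
FOLLOW(Q) = {$, x, y}
FOLLOW(R) = {$, x, y}
FOLLOW(S) = {$, x, y}
Therefore, FOLLOW(P) = {x, y}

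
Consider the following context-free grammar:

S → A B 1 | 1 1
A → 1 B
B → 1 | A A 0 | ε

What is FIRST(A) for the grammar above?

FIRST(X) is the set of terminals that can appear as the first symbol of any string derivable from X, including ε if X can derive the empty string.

We compute FIRST(A) using the standard algorithm.
FIRST(A) = {1}
FIRST(B) = {1, ε}
FIRST(S) = {1}
Therefore, FIRST(A) = {1}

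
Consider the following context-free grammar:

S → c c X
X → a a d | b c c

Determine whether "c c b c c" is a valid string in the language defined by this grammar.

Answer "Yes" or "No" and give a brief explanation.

Yes - a valid derivation exists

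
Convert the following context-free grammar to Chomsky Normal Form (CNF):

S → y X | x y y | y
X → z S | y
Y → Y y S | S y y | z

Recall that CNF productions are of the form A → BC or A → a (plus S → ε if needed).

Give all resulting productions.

TY → y; TX → x; S → y; TZ → z; X → y; Y → z; S → TY X; S → TX X0; X0 → TY TY; X → TZ S; Y → Y X1; X1 → TY S; Y → S X2; X2 → TY TY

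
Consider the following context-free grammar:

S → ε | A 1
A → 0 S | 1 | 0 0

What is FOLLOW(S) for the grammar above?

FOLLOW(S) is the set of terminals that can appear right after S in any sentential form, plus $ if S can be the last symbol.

We compute FOLLOW(S) using the standard algorithm.
FOLLOW(S) starts with {$}.
FIRST(A) = {0, 1}
FIRST(S) = {0, 1, ε}
FOLLOW(A) = {1}
FOLLOW(S) = {$, 1}
Therefore, FOLLOW(S) = {$, 1}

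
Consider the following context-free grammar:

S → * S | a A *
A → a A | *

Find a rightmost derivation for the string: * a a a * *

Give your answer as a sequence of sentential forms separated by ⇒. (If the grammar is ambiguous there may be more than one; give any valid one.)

S ⇒ * S ⇒ * a A * ⇒ * a a A * ⇒ * a a a A * ⇒ * a a a * *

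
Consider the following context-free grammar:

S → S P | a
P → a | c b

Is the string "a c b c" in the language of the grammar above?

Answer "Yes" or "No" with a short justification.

No - no valid derivation exists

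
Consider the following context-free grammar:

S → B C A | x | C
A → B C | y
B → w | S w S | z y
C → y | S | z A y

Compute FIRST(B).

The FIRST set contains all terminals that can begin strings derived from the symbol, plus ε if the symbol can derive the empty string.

We compute FIRST(B) using the standard algorithm.
FIRST(A) = {w, x, y, z}
FIRST(B) = {w, x, y, z}
FIRST(C) = {w, x, y, z}
FIRST(S) = {w, x, y, z}
Therefore, FIRST(B) = {w, x, y, z}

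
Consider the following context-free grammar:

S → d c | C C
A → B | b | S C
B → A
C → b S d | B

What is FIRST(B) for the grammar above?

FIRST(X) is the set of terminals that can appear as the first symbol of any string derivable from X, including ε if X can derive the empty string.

We compute FIRST(B) using the standard algorithm.
FIRST(A) = {b, d}
FIRST(B) = {b, d}
FIRST(C) = {b, d}
FIRST(S) = {b, d}
Therefore, FIRST(B) = {b, d}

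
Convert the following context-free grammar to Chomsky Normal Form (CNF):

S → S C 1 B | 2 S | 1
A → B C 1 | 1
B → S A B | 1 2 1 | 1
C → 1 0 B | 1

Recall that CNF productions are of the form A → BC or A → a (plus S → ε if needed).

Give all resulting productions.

T1 → 1; T2 → 2; S → 1; A → 1; B → 1; T0 → 0; C → 1; S → S X0; X0 → C X1; X1 → T1 B; S → T2 S; A → B X2; X2 → C T1; B → S X3; X3 → A B; B → T1 X4; X4 → T2 T1; C → T1 X5; X5 → T0 B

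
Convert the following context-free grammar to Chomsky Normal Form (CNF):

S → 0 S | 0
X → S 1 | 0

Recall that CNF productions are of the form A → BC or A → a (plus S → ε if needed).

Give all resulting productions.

T0 → 0; S → 0; T1 → 1; X → 0; S → T0 S; X → S T1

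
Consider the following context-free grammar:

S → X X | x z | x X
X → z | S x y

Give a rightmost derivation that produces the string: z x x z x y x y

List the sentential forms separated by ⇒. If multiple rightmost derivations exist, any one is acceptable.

S ⇒ X X ⇒ X S x y ⇒ X x X x y ⇒ X x S x y x y ⇒ X x x z x y x y ⇒ z x x z x y x y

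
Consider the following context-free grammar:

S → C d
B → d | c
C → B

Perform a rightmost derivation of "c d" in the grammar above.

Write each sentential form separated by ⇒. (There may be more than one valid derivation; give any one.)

S ⇒ C d ⇒ B d ⇒ c d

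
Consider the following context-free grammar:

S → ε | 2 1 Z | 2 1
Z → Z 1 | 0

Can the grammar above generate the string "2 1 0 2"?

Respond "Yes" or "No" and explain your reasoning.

No - no valid derivation exists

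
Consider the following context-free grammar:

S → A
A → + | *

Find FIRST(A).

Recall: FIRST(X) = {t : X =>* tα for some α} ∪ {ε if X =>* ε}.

We compute FIRST(A) using the standard algorithm.
FIRST(A) = {*, +}
FIRST(S) = {*, +}
Therefore, FIRST(A) = {*, +}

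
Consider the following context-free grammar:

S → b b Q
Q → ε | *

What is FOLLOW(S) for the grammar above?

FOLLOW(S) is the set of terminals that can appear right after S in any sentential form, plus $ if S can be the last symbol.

We compute FOLLOW(S) using the standard algorithm.
FOLLOW(S) starts with {$}.
FIRST(Q) = {*, ε}
FIRST(S) = {b}
FOLLOW(Q) = {$}
FOLLOW(S) = {$}
Therefore, FOLLOW(S) = {$}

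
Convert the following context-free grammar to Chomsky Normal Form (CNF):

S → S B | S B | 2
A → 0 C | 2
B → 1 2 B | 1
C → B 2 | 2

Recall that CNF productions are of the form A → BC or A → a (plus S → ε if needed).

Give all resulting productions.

S → 2; T0 → 0; A → 2; T1 → 1; T2 → 2; B → 1; C → 2; S → S B; S → S B; A → T0 C; B → T1 X0; X0 → T2 B; C → B T2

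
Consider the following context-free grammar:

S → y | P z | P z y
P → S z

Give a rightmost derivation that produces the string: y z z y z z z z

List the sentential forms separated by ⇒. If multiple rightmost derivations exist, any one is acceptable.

S ⇒ P z ⇒ S z z ⇒ P z z z ⇒ S z z z z ⇒ P z y z z z z ⇒ S z z y z z z z ⇒ y z z y z z z z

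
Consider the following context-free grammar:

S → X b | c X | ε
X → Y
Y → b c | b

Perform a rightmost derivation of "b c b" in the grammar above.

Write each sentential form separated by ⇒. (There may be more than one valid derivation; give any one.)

S ⇒ X b ⇒ Y b ⇒ b c b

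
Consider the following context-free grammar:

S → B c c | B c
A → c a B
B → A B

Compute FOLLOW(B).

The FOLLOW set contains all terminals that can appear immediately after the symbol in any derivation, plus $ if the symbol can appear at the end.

We compute FOLLOW(B) using the standard algorithm.
FOLLOW(S) starts with {$}.
FIRST(A) = {c}
FIRST(B) = {c}
FIRST(S) = {c}
FOLLOW(A) = {c}
FOLLOW(B) = {c}
FOLLOW(S) = {$}
Therefore, FOLLOW(B) = {c}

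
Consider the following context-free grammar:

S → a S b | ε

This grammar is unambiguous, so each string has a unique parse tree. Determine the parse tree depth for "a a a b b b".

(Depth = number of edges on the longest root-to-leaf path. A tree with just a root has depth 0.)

4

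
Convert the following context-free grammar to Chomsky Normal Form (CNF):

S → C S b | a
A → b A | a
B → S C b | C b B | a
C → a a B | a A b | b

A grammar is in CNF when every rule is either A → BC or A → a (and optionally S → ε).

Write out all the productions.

TB → b; S → a; A → a; B → a; TA → a; C → b; S → C X0; X0 → S TB; A → TB A; B → S X1; X1 → C TB; B → C X2; X2 → TB B; C → TA X3; X3 → TA B; C → TA X4; X4 → A TB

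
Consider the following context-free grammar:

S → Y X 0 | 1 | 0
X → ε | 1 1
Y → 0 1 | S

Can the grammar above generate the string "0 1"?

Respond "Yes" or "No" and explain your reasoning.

No - no valid derivation exists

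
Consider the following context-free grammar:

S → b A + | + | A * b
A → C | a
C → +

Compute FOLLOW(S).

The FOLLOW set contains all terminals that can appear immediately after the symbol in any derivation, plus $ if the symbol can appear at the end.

We compute FOLLOW(S) using the standard algorithm.
FOLLOW(S) starts with {$}.
FIRST(A) = {+, a}
FIRST(C) = {+}
FIRST(S) = {+, a, b}
FOLLOW(A) = {*, +}
FOLLOW(C) = {*, +}
FOLLOW(S) = {$}
Therefore, FOLLOW(S) = {$}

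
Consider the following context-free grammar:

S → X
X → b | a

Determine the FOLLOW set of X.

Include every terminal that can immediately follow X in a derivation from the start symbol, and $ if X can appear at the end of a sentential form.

We compute FOLLOW(X) using the standard algorithm.
FOLLOW(S) starts with {$}.
FIRST(S) = {a, b}
FIRST(X) = {a, b}
FOLLOW(S) = {$}
FOLLOW(X) = {$}
Therefore, FOLLOW(X) = {$}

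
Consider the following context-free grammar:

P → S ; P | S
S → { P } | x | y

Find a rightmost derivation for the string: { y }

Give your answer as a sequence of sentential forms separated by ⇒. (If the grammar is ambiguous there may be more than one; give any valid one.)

P ⇒ S ⇒ { P } ⇒ { S } ⇒ { y }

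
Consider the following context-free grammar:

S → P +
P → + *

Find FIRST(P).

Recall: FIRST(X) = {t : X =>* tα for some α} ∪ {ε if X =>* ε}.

We compute FIRST(P) using the standard algorithm.
FIRST(P) = {+}
FIRST(S) = {+}
Therefore, FIRST(P) = {+}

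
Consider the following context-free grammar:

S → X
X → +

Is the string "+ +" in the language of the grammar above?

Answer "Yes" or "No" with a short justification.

No - no valid derivation exists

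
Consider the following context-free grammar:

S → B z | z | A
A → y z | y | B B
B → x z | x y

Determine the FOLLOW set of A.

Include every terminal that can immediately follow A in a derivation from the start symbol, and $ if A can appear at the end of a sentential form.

We compute FOLLOW(A) using the standard algorithm.
FOLLOW(S) starts with {$}.
FIRST(A) = {x, y}
FIRST(B) = {x}
FIRST(S) = {x, y, z}
FOLLOW(A) = {$}
FOLLOW(B) = {$, x, z}
FOLLOW(S) = {$}
Therefore, FOLLOW(A) = {$}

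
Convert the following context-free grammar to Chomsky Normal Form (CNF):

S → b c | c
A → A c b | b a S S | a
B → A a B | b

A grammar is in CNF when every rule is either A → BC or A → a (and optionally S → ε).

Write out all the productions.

TB → b; TC → c; S → c; TA → a; A → a; B → b; S → TB TC; A → A X0; X0 → TC TB; A → TB X1; X1 → TA X2; X2 → S S; B → A X3; X3 → TA B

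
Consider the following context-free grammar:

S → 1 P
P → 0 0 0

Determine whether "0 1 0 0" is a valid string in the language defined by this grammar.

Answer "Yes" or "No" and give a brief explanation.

No - no valid derivation exists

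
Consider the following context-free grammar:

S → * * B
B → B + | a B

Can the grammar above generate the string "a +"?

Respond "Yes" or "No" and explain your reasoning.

No - no valid derivation exists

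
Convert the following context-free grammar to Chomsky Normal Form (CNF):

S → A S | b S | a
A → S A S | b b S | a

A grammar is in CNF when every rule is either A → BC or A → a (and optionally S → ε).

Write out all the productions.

TB → b; S → a; A → a; S → A S; S → TB S; A → S X0; X0 → A S; A → TB X1; X1 → TB S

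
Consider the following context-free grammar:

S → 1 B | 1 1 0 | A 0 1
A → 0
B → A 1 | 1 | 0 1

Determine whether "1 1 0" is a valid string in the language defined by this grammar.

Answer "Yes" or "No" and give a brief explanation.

Yes - a valid derivation exists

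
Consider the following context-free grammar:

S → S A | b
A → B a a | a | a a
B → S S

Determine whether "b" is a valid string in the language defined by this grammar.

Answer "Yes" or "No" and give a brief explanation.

Yes - a valid derivation exists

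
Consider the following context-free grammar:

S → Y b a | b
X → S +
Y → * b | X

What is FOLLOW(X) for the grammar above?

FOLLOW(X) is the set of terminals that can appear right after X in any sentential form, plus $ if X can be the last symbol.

We compute FOLLOW(X) using the standard algorithm.
FOLLOW(S) starts with {$}.
FIRST(S) = {*, b}
FIRST(X) = {*, b}
FIRST(Y) = {*, b}
FOLLOW(S) = {$, +}
FOLLOW(X) = {b}
FOLLOW(Y) = {b}
Therefore, FOLLOW(X) = {b}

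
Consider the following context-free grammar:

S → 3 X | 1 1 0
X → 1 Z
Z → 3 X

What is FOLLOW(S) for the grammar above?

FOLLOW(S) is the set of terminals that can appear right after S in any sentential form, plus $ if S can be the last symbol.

We compute FOLLOW(S) using the standard algorithm.
FOLLOW(S) starts with {$}.
FIRST(S) = {1, 3}
FIRST(X) = {1}
FIRST(Z) = {3}
FOLLOW(S) = {$}
FOLLOW(X) = {$}
FOLLOW(Z) = {$}
Therefore, FOLLOW(S) = {$}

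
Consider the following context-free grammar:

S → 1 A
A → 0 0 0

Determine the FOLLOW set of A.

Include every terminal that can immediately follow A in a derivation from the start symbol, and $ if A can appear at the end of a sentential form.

We compute FOLLOW(A) using the standard algorithm.
FOLLOW(S) starts with {$}.
FIRST(A) = {0}
FIRST(S) = {1}
FOLLOW(A) = {$}
FOLLOW(S) = {$}
Therefore, FOLLOW(A) = {$}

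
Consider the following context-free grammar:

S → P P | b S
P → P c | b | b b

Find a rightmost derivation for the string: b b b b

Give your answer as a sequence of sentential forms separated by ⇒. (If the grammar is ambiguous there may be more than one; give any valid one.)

S ⇒ P P ⇒ P b b ⇒ b b b b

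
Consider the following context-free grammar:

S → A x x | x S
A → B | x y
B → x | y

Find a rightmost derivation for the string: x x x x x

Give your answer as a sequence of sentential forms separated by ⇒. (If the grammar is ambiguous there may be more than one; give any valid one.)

S ⇒ x S ⇒ x x S ⇒ x x A x x ⇒ x x B x x ⇒ x x x x x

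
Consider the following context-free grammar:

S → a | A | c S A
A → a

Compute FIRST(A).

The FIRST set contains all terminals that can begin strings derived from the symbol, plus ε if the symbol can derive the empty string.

We compute FIRST(A) using the standard algorithm.
FIRST(A) = {a}
FIRST(S) = {a, c}
Therefore, FIRST(A) = {a}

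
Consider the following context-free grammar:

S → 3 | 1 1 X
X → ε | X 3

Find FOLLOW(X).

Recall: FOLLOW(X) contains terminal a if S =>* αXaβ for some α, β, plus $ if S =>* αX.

We compute FOLLOW(X) using the standard algorithm.
FOLLOW(S) starts with {$}.
FIRST(S) = {1, 3}
FIRST(X) = {3, ε}
FOLLOW(S) = {$}
FOLLOW(X) = {$, 3}
Therefore, FOLLOW(X) = {$, 3}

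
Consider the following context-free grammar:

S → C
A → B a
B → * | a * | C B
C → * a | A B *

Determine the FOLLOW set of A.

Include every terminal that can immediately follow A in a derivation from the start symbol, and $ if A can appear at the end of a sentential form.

We compute FOLLOW(A) using the standard algorithm.
FOLLOW(S) starts with {$}.
FIRST(A) = {*, a}
FIRST(B) = {*, a}
FIRST(C) = {*, a}
FIRST(S) = {*, a}
FOLLOW(A) = {*, a}
FOLLOW(B) = {*, a}
FOLLOW(C) = {$, *, a}
FOLLOW(S) = {$}
Therefore, FOLLOW(A) = {*, a}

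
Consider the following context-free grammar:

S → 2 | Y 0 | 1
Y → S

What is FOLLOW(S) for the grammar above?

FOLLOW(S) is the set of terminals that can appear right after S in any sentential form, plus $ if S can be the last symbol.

We compute FOLLOW(S) using the standard algorithm.
FOLLOW(S) starts with {$}.
FIRST(S) = {1, 2}
FIRST(Y) = {1, 2}
FOLLOW(S) = {$, 0}
FOLLOW(Y) = {0}
Therefore, FOLLOW(S) = {$, 0}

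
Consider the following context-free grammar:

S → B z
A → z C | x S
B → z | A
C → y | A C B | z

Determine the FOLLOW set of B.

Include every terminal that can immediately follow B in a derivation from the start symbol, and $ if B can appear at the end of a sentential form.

We compute FOLLOW(B) using the standard algorithm.
FOLLOW(S) starts with {$}.
FIRST(A) = {x, z}
FIRST(B) = {x, z}
FIRST(C) = {x, y, z}
FIRST(S) = {x, z}
FOLLOW(A) = {x, y, z}
FOLLOW(B) = {x, y, z}
FOLLOW(C) = {x, y, z}
FOLLOW(S) = {$, x, y, z}
Therefore, FOLLOW(B) = {x, y, z}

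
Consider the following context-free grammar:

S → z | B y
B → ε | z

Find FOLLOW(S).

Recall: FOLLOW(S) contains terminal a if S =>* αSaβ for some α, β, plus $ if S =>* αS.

We compute FOLLOW(S) using the standard algorithm.
FOLLOW(S) starts with {$}.
FIRST(B) = {z, ε}
FIRST(S) = {y, z}
FOLLOW(B) = {y}
FOLLOW(S) = {$}
Therefore, FOLLOW(S) = {$}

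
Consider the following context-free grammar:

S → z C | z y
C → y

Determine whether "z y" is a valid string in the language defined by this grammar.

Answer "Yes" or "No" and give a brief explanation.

Yes - a valid derivation exists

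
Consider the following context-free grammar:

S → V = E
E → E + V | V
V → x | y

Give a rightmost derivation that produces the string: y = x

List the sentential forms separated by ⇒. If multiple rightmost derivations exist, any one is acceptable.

S ⇒ V = E ⇒ V = V ⇒ V = x ⇒ y = x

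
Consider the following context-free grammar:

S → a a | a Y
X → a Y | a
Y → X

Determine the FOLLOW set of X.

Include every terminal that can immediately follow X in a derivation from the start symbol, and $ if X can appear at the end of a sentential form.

We compute FOLLOW(X) using the standard algorithm.
FOLLOW(S) starts with {$}.
FIRST(S) = {a}
FIRST(X) = {a}
FIRST(Y) = {a}
FOLLOW(S) = {$}
FOLLOW(X) = {$}
FOLLOW(Y) = {$}
Therefore, FOLLOW(X) = {$}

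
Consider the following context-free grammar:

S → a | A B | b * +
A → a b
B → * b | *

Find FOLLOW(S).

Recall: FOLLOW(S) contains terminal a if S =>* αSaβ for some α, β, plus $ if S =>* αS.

We compute FOLLOW(S) using the standard algorithm.
FOLLOW(S) starts with {$}.
FIRST(A) = {a}
FIRST(B) = {*}
FIRST(S) = {a, b}
FOLLOW(A) = {*}
FOLLOW(B) = {$}
FOLLOW(S) = {$}
Therefore, FOLLOW(S) = {$}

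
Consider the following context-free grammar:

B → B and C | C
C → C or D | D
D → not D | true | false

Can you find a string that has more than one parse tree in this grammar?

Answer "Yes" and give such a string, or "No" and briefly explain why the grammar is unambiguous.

No - the grammar is unambiguous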